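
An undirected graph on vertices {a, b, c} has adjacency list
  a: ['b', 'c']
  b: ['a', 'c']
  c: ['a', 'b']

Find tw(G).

2

A width-2 tree decomposition is:
Bags: B1 = {a, b, c}
Tree: (single bag)
With just one bag of size 3, the width is 3 − 1 = 2, so tw(G) ≤ 2. On the other hand G contains the 3-clique {a, b, c}. A clique must lie in a single bag of any decomposition, so no decomposition can have width below 2. Therefore the treewidth is 2.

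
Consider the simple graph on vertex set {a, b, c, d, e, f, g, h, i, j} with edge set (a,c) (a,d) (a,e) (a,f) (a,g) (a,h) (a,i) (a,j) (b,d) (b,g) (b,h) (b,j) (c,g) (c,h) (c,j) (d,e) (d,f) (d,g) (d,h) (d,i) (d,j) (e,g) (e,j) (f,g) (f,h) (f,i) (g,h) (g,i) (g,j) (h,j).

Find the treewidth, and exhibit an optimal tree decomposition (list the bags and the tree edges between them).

Each bag holds 5 vertices, so the decomposition has width 4, which upper-bounds the treewidth. Conversely, {a, d, e, g, j} is a clique of size 5, and the vertices of any clique must share a bag in every tree decomposition; so some bag has ≥ 5 vertices and tw(G) ≥ 4. Hence tw(G) = 4 exactly.

Treewidth 4.
Bags: B1 = {a, d, g, h, j}  B2 = {a, d, e, g, j}  B3 = {a, d, f, g, h}  B4 = {a, c, g, h, j}  B5 = {a, d, f, g, i}  B6 = {b, d, g, h, j}
Tree: B1–B2, B1–B3, B1–B4, B3–B5, B1–B6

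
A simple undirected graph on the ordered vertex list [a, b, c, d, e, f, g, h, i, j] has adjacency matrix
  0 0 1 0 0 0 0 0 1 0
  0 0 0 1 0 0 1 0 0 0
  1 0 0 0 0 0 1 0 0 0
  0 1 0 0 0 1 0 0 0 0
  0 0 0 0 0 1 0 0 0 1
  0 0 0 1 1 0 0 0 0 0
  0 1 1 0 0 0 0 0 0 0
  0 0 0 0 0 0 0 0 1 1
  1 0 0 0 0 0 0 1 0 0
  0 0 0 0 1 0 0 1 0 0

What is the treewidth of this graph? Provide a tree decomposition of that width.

Treewidth 2.
Bags: B1 = {e, f, j}  B2 = {f, h, j}  B3 = {f, h, i}  B4 = {a, f, i}  B5 = {a, c, f}  B6 = {c, f, g}  B7 = {b, f, g}  B8 = {b, d, f}
Tree: B1–B2, B2–B3, B3–B4, B4–B5, B5–B6, B6–B7, B7–B8

The largest bag has 3 vertices, giving width 2; this decomposition certifies tw(G) ≤ 2. For the lower bound, G contains the cycle f–e–j–h–i–a–c–g–b–d–f, so G is not a forest; only forests have treewidth ≤ 1, hence tw(G) ≥ 2. Therefore the treewidth is 2.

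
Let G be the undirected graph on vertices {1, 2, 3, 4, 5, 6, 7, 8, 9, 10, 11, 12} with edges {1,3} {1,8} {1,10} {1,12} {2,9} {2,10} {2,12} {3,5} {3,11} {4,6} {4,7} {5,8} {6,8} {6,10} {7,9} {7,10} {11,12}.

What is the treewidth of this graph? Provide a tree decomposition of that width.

Treewidth 3.
One optimal decomposition is:
Bags: B1 = {4, 6, 7, 9}  B2 = {6, 7, 9, 10}  B3 = {2, 6, 9, 10}  B4 = {2, 6, 8, 10}  B5 = {1, 2, 8, 10}  B6 = {1, 2, 8, 12}  B7 = {1, 5, 8, 12}  B8 = {1, 3, 5, 12}  B9 = {3, 5, 11, 12}
Tree: B1–B2, B2–B3, B3–B4, B4–B5, B5–B6, B6–B7, B7–B8, B8–B9

Every bag has size at most 4, so the width is 4 − 1 = 3 and tw(G) ≤ 3. For the lower bound: the 4 vertex sets {4,7,9}, {6}, {10}, {1,2,8,12} are disjoint, each induces a connected subgraph, and every pair is joined by at least one edge of G. Contracting each set to a single vertex therefore yields K_{4} as a minor, and since treewidth is minor-monotone, tw(G) ≥ tw(K_{4}) = 3. Hence tw(G) = 3 exactly.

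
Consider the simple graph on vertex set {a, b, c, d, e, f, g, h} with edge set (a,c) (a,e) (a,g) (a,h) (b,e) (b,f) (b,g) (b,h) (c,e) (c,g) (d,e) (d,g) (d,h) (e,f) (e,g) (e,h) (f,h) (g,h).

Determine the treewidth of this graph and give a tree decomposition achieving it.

The largest bag has 4 vertices, giving width 3; this decomposition certifies tw(G) ≤ 3. Conversely, {d, e, g, h} is a clique of size 4, and the vertices of any clique must share a bag in every tree decomposition; so some bag has ≥ 4 vertices and tw(G) ≥ 3. Hence tw(G) = 3 exactly.

Treewidth 3.
One optimal decomposition is:
Bags: B1 = {a, e, g, h}  B2 = {b, e, g, h}  B3 = {b, e, f, h}  B4 = {a, c, e, g}  B5 = {d, e, g, h}
Tree: B1–B2, B2–B3, B1–B4, B1–B5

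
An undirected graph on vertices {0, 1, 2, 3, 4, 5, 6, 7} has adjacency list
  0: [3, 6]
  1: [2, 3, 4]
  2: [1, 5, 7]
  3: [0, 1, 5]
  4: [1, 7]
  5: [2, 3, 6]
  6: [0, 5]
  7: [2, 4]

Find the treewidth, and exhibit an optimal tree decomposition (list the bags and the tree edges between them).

Treewidth 2.
One such decomposition:
Bags: B1 = {0, 3, 6}  B2 = {3, 5, 6}  B3 = {1, 3, 5}  B4 = {1, 2, 5}  B5 = {1, 2, 4}  B6 = {2, 4, 7}
Tree: B1–B2, B2–B3, B3–B4, B4–B5, B5–B6

Every bag has size at most 3, so the width is 3 − 1 = 2 and tw(G) ≤ 2. For the lower bound, G contains the cycle 0–6–5–3–0, so G is not a forest; only forests have treewidth ≤ 1, hence tw(G) ≥ 2. The upper and lower bounds meet at 2, so that is the treewidth.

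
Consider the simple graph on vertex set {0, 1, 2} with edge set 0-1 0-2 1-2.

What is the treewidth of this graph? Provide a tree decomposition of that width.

With just one bag of size 3, the width is 3 − 1 = 2, so tw(G) ≤ 2. On the other hand G contains the 3-clique {0, 1, 2}. A clique must lie in a single bag of any decomposition, so no decomposition can have width below 2. Hence tw(G) = 2 exactly.

Treewidth 2.
One such decomposition:
Bags: B1 = {0, 1, 2}
Tree: (single bag)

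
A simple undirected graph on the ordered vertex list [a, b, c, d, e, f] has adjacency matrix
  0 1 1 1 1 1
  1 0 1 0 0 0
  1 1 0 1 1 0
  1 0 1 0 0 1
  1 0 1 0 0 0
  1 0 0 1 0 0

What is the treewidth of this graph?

A width-2 tree decomposition is:
Bags: B1 = {a, c, d}  B2 = {a, c, e}  B3 = {a, b, c}  B4 = {a, d, f}
Tree: B1–B2, B1–B3, B1–B4
Each bag holds 3 vertices, so the decomposition has width 2, which upper-bounds the treewidth. For the lower bound, the 3 vertices {a, c, d} are pairwise adjacent, and any tree decomposition puts a clique entirely inside one bag — forcing width ≥ 2. Therefore the treewidth is 2.

2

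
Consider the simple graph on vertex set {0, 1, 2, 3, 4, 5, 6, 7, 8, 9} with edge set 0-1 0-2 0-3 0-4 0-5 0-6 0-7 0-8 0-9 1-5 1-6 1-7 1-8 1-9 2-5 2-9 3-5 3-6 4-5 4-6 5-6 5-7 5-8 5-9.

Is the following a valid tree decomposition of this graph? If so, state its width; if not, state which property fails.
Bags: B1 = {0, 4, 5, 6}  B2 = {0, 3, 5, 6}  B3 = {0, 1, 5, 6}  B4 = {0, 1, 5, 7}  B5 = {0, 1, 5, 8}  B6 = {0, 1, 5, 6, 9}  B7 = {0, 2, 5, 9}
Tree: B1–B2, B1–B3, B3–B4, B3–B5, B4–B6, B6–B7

A tree decomposition must satisfy three properties: every vertex lies in some bag; for every edge, both endpoints lie together in some bag; and for every vertex, the bags containing it form a connected subtree. Here bags containing vertex 6 are not connected in the tree, so the decomposition is invalid.

No — bags containing vertex 6 are not connected in the tree.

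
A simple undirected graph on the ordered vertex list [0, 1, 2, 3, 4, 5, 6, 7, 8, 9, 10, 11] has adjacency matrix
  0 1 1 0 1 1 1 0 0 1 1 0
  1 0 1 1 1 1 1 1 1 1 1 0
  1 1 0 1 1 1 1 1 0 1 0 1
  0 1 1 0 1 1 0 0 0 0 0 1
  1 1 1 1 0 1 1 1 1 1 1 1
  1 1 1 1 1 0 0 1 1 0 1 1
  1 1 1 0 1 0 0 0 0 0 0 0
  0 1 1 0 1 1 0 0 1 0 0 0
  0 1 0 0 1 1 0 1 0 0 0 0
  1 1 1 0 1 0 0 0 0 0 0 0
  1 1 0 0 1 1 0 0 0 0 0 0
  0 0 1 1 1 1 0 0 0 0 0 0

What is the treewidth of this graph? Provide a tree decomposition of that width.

Each bag holds 5 vertices, so the decomposition has width 4, which upper-bounds the treewidth. Conversely, {1, 4, 5, 7, 8} is a clique of size 5, and the vertices of any clique must share a bag in every tree decomposition; so some bag has ≥ 5 vertices and tw(G) ≥ 4. Hence tw(G) = 4 exactly.

Treewidth 4.
One optimal decomposition is:
Bags: B1 = {0, 1, 2, 4, 5}  B2 = {1, 2, 4, 5, 7}  B3 = {0, 1, 4, 5, 10}  B4 = {1, 2, 3, 4, 5}  B5 = {2, 3, 4, 5, 11}  B6 = {0, 1, 2, 4, 9}  B7 = {0, 1, 2, 4, 6}  B8 = {1, 4, 5, 7, 8}
Tree: B1–B2, B1–B3, B1–B4, B4–B5, B1–B6, B1–B7, B2–B8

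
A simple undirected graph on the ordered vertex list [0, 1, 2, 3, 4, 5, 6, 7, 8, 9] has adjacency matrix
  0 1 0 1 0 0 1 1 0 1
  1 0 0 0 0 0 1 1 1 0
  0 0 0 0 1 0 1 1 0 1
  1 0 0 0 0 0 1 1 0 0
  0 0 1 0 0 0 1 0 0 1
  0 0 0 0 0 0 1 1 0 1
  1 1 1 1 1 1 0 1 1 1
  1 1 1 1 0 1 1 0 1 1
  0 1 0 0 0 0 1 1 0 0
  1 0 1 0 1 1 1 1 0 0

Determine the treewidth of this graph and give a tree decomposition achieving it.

Every bag has size at most 4, so the width is 4 − 1 = 3 and tw(G) ≤ 3. For the lower bound, the 4 vertices {2, 4, 6, 9} are pairwise adjacent, and any tree decomposition puts a clique entirely inside one bag — forcing width ≥ 3. Therefore the treewidth is 3.

Treewidth 3.
One such decomposition:
Bags: B1 = {0, 6, 7, 9}  B2 = {0, 1, 6, 7}  B3 = {2, 6, 7, 9}  B4 = {5, 6, 7, 9}  B5 = {0, 3, 6, 7}  B6 = {1, 6, 7, 8}  B7 = {2, 4, 6, 9}
Tree: B1–B2, B1–B3, B1–B4, B1–B5, B2–B6, B3–B7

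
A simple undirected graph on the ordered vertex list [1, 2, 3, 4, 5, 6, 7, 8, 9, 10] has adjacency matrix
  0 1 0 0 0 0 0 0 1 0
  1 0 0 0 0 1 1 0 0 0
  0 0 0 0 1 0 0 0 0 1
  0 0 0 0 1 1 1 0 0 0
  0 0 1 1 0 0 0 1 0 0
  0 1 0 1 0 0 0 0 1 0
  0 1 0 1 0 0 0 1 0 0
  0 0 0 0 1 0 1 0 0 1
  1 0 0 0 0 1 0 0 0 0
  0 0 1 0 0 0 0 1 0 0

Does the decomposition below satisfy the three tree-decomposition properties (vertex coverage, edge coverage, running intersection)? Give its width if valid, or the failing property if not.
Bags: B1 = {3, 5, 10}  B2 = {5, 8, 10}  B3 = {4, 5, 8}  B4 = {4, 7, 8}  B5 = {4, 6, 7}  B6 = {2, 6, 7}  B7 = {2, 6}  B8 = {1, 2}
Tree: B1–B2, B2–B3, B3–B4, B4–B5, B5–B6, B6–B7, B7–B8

No — vertex 9 appears in no bag.

A tree decomposition must satisfy three properties: every vertex lies in some bag; for every edge, both endpoints lie together in some bag; and for every vertex, the bags containing it form a connected subtree. Here vertex 9 appears in no bag, so the decomposition is invalid.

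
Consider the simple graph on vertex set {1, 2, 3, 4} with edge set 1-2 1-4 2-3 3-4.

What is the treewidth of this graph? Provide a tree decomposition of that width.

Every bag has size at most 3, so the width is 3 − 1 = 2 and tw(G) ≤ 2. For the lower bound, G contains the cycle 4–1–2–3–4, so G is not a forest; only forests have treewidth ≤ 1, hence tw(G) ≥ 2. Hence tw(G) = 2 exactly.

Treewidth 2.
One such decomposition:
Bags: B1 = {1, 2, 4}  B2 = {2, 3, 4}
Tree: B1–B2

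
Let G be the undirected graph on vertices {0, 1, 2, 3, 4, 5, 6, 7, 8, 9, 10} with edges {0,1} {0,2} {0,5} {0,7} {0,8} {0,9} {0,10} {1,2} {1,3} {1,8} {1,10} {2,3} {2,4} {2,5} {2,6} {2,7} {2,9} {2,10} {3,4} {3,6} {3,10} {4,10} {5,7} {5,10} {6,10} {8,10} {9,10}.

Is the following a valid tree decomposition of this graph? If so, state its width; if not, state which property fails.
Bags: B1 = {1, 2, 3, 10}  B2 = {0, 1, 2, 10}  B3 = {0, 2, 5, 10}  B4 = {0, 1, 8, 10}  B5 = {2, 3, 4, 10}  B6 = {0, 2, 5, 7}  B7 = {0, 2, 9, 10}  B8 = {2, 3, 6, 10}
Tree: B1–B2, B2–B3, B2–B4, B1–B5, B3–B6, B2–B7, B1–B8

Yes; width 3.

Checking the three conditions: (i) the bags cover all of {0, 1, 2, 3, 4, 5, 6, 7, 8, 9, 10}; (ii) for each edge, some bag contains both endpoints; (iii) the bags containing any fixed vertex form a subtree. All hold, so the decomposition is valid with width 4 − 1 = 3.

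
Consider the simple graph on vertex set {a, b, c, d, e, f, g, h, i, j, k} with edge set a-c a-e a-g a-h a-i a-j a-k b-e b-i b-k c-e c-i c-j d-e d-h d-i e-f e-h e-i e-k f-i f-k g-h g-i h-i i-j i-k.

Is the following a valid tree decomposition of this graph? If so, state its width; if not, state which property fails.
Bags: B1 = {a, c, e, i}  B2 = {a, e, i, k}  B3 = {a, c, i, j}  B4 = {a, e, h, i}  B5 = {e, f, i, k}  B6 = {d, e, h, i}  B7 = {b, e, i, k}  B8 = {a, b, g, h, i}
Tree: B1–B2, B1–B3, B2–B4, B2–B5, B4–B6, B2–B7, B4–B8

A tree decomposition must satisfy three properties: every vertex lies in some bag; for every edge, both endpoints lie together in some bag; and for every vertex, the bags containing it form a connected subtree. Here bags containing vertex b are not connected in the tree, so the decomposition is invalid.

No — bags containing vertex b are not connected in the tree.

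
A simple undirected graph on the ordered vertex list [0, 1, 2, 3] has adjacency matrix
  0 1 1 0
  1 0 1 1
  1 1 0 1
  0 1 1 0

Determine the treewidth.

A width-2 tree decomposition is:
Bags: B1 = {0, 1, 2}  B2 = {1, 2, 3}
Tree: B1–B2
Each bag holds 3 vertices, so the decomposition has width 2, which upper-bounds the treewidth. On the other hand G contains the 3-clique {0, 1, 2}. A clique must lie in a single bag of any decomposition, so no decomposition can have width below 2. The upper and lower bounds meet at 2, so that is the treewidth.

2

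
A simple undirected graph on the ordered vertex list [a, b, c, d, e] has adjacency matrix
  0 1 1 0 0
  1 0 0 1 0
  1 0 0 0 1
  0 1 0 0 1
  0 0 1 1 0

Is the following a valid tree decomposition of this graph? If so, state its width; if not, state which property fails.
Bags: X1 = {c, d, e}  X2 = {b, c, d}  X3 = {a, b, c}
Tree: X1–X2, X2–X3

Checking the three conditions: (i) the bags cover all of {a, b, c, d, e}; (ii) for each edge, some bag contains both endpoints; (iii) the bags containing any fixed vertex form a subtree. All hold, so the decomposition is valid with width 3 − 1 = 2.

Yes; width 2.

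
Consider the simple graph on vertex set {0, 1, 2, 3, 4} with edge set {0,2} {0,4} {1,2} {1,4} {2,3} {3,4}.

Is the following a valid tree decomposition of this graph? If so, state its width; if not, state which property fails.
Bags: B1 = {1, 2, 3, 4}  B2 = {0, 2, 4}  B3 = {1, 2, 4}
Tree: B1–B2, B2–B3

No — bags containing vertex 1 are not connected in the tree.

A tree decomposition must satisfy three properties: every vertex lies in some bag; for every edge, both endpoints lie together in some bag; and for every vertex, the bags containing it form a connected subtree. Here bags containing vertex 1 are not connected in the tree, so the decomposition is invalid.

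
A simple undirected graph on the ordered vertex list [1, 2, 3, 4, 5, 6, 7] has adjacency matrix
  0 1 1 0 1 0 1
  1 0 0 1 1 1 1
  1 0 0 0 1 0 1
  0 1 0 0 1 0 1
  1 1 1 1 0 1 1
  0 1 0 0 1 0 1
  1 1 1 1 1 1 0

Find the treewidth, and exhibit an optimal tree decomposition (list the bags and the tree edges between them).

Every bag has size at most 4, so the width is 4 − 1 = 3 and tw(G) ≤ 3. On the other hand G contains the 4-clique {1, 2, 5, 7}. A clique must lie in a single bag of any decomposition, so no decomposition can have width below 3. Combining the bounds, tw(G) = 3.

Treewidth 3.
One optimal decomposition is:
Bags: B1 = {1, 3, 5, 7}  B2 = {1, 2, 5, 7}  B3 = {2, 5, 6, 7}  B4 = {2, 4, 5, 7}
Tree: B1–B2, B2–B3, B3–B4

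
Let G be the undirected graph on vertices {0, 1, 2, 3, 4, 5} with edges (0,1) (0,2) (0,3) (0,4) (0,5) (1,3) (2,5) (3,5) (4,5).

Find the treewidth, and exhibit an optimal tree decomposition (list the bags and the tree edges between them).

Treewidth 2.
One such decomposition:
Bags: B1 = {0, 3, 5}  B2 = {0, 4, 5}  B3 = {0, 1, 3}  B4 = {0, 2, 5}
Tree: B1–B2, B1–B3, B1–B4

Each bag holds 3 vertices, so the decomposition has width 2, which upper-bounds the treewidth. On the other hand G contains the 3-clique {0, 1, 3}. A clique must lie in a single bag of any decomposition, so no decomposition can have width below 2. Therefore the treewidth is 2.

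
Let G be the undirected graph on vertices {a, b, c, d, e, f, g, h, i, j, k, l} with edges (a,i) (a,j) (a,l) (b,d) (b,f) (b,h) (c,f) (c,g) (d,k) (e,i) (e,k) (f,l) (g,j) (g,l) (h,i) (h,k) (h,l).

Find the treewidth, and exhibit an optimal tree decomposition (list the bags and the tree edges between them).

Treewidth 3.
Bags: B1 = {a, c, g, j}  B2 = {a, c, g, l}  B3 = {a, c, f, l}  B4 = {a, f, i, l}  B5 = {f, h, i, l}  B6 = {b, f, h, i}  B7 = {b, e, h, i}  B8 = {b, e, h, k}  B9 = {b, d, e, k}
Tree: B1–B2, B2–B3, B3–B4, B4–B5, B5–B6, B6–B7, B7–B8, B8–B9

The largest bag has 4 vertices, giving width 3; this decomposition certifies tw(G) ≤ 3. For the lower bound: the 4 vertex sets {c,g,j}, {a}, {l}, {b,f,h,i} are disjoint, each induces a connected subgraph, and every pair is joined by at least one edge of G. Contracting each set to a single vertex therefore yields K_{4} as a minor, and since treewidth is minor-monotone, tw(G) ≥ tw(K_{4}) = 3. Therefore the treewidth is 3.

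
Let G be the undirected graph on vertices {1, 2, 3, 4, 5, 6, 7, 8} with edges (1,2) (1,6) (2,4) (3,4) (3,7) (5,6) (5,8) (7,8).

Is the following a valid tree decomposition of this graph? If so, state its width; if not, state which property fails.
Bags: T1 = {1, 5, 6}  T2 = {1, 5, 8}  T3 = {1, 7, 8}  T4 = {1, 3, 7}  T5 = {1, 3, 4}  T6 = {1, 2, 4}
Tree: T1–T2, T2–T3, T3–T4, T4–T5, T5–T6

Yes; width 2.

Checking the three conditions: (i) the bags cover all of {1, 2, 3, 4, 5, 6, 7, 8}; (ii) for each edge, some bag contains both endpoints; (iii) the bags containing any fixed vertex form a subtree. All hold, so the decomposition is valid with width 3 − 1 = 2.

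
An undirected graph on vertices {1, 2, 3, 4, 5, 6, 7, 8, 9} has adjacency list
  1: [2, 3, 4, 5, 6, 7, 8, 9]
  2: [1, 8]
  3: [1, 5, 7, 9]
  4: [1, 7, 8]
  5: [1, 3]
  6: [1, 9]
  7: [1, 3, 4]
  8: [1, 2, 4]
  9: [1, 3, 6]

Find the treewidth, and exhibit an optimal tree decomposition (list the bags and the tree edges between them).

Treewidth 2.
Bags: B1 = {1, 4, 7}  B2 = {1, 4, 8}  B3 = {1, 3, 7}  B4 = {1, 3, 5}  B5 = {1, 3, 9}  B6 = {1, 6, 9}  B7 = {1, 2, 8}
Tree: B1–B2, B1–B3, B3–B4, B3–B5, B5–B6, B2–B7

Every bag has size at most 3, so the width is 3 − 1 = 2 and tw(G) ≤ 2. For the lower bound, the 3 vertices {1, 2, 8} are pairwise adjacent, and any tree decomposition puts a clique entirely inside one bag — forcing width ≥ 2. Hence tw(G) = 2 exactly.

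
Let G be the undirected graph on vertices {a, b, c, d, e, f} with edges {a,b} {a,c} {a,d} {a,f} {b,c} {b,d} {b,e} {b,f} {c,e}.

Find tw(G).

A width-2 tree decomposition is:
Bags: B1 = {a, b, c}  B2 = {a, b, d}  B3 = {a, b, f}  B4 = {b, c, e}
Tree: B1–B2, B2–B3, B1–B4
Every bag has size at most 3, so the width is 3 − 1 = 2 and tw(G) ≤ 2. Conversely, {b, c, e} is a clique of size 3, and the vertices of any clique must share a bag in every tree decomposition; so some bag has ≥ 3 vertices and tw(G) ≥ 2. Therefore the treewidth is 2.

2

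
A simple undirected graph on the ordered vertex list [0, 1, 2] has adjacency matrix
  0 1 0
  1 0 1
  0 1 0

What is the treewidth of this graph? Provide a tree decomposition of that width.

Treewidth 1.
One such decomposition:
Bags: B1 = {0, 1}  B2 = {1, 2}
Tree: B1–B2

The largest bag has 2 vertices, giving width 1; this decomposition certifies tw(G) ≤ 1. Since G has at least one edge (e.g. 1–0), it is not an edgeless graph, so tw(G) ≥ 1. Therefore the treewidth is 1.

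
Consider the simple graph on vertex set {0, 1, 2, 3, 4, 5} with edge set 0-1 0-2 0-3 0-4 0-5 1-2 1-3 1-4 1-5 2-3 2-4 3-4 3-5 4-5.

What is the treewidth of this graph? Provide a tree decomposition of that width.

The largest bag has 5 vertices, giving width 4; this decomposition certifies tw(G) ≤ 4. On the other hand G contains the 5-clique {0, 1, 2, 3, 4}. A clique must lie in a single bag of any decomposition, so no decomposition can have width below 4. Hence tw(G) = 4 exactly.

Treewidth 4.
One optimal decomposition is:
Bags: B1 = {0, 1, 2, 3, 4}  B2 = {0, 1, 3, 4, 5}
Tree: B1–B2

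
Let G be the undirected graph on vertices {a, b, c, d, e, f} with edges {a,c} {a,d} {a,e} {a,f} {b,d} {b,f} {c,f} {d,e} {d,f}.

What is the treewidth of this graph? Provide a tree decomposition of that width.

Treewidth 2.
Bags: B1 = {a, d, e}  B2 = {a, d, f}  B3 = {b, d, f}  B4 = {a, c, f}
Tree: B1–B2, B2–B3, B2–B4

Every bag has size at most 3, so the width is 3 − 1 = 2 and tw(G) ≤ 2. Conversely, {a, d, e} is a clique of size 3, and the vertices of any clique must share a bag in every tree decomposition; so some bag has ≥ 3 vertices and tw(G) ≥ 2. Hence tw(G) = 2 exactly.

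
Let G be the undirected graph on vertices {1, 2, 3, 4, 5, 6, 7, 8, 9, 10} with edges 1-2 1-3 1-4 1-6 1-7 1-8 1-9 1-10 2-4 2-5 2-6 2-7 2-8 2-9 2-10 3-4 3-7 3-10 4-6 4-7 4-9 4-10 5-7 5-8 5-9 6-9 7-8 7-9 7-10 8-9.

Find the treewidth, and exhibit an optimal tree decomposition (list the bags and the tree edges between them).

Treewidth 4.
One optimal decomposition is:
Bags: B1 = {1, 3, 4, 7, 10}  B2 = {1, 2, 4, 7, 10}  B3 = {1, 2, 4, 7, 9}  B4 = {1, 2, 4, 6, 9}  B5 = {1, 2, 7, 8, 9}  B6 = {2, 5, 7, 8, 9}
Tree: B1–B2, B2–B3, B3–B4, B3–B5, B5–B6

Each bag holds 5 vertices, so the decomposition has width 4, which upper-bounds the treewidth. On the other hand G contains the 5-clique {1, 2, 7, 8, 9}. A clique must lie in a single bag of any decomposition, so no decomposition can have width below 4. Combining the bounds, tw(G) = 4.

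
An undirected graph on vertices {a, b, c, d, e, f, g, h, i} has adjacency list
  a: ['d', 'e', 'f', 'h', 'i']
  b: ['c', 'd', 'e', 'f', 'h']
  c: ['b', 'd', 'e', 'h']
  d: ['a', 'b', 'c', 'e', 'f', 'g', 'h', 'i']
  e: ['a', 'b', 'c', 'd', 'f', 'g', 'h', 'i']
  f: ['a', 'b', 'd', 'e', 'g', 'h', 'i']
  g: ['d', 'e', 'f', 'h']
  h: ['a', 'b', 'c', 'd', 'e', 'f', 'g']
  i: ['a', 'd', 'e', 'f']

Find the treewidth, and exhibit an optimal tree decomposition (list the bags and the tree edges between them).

Treewidth 4.
Bags: B1 = {d, e, f, g, h}  B2 = {b, d, e, f, h}  B3 = {a, d, e, f, h}  B4 = {b, c, d, e, h}  B5 = {a, d, e, f, i}
Tree: B1–B2, B2–B3, B2–B4, B3–B5

Each bag holds 5 vertices, so the decomposition has width 4, which upper-bounds the treewidth. On the other hand G contains the 5-clique {b, c, d, e, h}. A clique must lie in a single bag of any decomposition, so no decomposition can have width below 4. The upper and lower bounds meet at 4, so that is the treewidth.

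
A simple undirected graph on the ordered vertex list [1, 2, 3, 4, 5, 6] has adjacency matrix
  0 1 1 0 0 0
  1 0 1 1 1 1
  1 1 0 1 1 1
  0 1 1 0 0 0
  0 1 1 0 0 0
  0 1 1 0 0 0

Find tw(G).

A width-2 tree decomposition is:
Bags: B1 = {1, 2, 3}  B2 = {2, 3, 4}  B3 = {2, 3, 6}  B4 = {2, 3, 5}
Tree: B1–B2, B1–B3, B2–B4
The largest bag has 3 vertices, giving width 2; this decomposition certifies tw(G) ≤ 2. For the lower bound, the 3 vertices {1, 2, 3} are pairwise adjacent, and any tree decomposition puts a clique entirely inside one bag — forcing width ≥ 2. Hence tw(G) = 2 exactly.

2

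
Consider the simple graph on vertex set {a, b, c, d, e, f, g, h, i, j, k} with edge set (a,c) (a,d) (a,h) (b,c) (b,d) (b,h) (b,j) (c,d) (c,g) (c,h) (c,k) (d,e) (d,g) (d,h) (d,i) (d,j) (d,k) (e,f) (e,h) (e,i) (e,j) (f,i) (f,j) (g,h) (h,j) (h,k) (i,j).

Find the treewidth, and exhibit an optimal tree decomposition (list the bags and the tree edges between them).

The largest bag has 4 vertices, giving width 3; this decomposition certifies tw(G) ≤ 3. For the lower bound, the 4 vertices {d, e, h, j} are pairwise adjacent, and any tree decomposition puts a clique entirely inside one bag — forcing width ≥ 3. Combining the bounds, tw(G) = 3.

Treewidth 3.
One such decomposition:
Bags: B1 = {b, c, d, h}  B2 = {b, d, h, j}  B3 = {c, d, g, h}  B4 = {d, e, h, j}  B5 = {a, c, d, h}  B6 = {c, d, h, k}  B7 = {d, e, i, j}  B8 = {e, f, i, j}
Tree: B1–B2, B1–B3, B2–B4, B3–B5, B3–B6, B4–B7, B7–B8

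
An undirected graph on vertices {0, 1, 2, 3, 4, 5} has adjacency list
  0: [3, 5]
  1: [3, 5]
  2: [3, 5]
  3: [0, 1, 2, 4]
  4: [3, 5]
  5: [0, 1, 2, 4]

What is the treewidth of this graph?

A width-2 tree decomposition is:
Bags: B1 = {2, 3, 5}  B2 = {1, 3, 5}  B3 = {3, 4, 5}  B4 = {0, 3, 5}
Tree: B1–B2, B2–B3, B3–B4
The largest bag has 3 vertices, giving width 2; this decomposition certifies tw(G) ≤ 2. Since 3–2–5–1–3 is a cycle in G, G is not acyclic. Forests are exactly the graphs of treewidth ≤ 1, so tw(G) ≥ 2. The upper and lower bounds meet at 2, so that is the treewidth.

2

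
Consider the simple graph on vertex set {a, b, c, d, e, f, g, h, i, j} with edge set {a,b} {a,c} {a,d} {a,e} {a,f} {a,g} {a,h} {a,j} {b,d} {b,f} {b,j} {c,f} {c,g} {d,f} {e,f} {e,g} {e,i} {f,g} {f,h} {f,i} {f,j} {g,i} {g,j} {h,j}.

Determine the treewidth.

3

A width-3 tree decomposition is:
Bags: B1 = {a, c, f, g}  B2 = {a, e, f, g}  B3 = {e, f, g, i}  B4 = {a, f, g, j}  B5 = {a, b, f, j}  B6 = {a, b, d, f}  B7 = {a, f, h, j}
Tree: B1–B2, B2–B3, B2–B4, B4–B5, B5–B6, B4–B7
Each bag holds 4 vertices, so the decomposition has width 3, which upper-bounds the treewidth. Conversely, {a, b, d, f} is a clique of size 4, and the vertices of any clique must share a bag in every tree decomposition; so some bag has ≥ 4 vertices and tw(G) ≥ 3. Combining the bounds, tw(G) = 3.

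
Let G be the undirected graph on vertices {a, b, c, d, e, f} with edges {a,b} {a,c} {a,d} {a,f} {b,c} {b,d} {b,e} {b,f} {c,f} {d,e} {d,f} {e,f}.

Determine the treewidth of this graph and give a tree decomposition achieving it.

Treewidth 3.
Bags: B1 = {a, b, d, f}  B2 = {b, d, e, f}  B3 = {a, b, c, f}
Tree: B1–B2, B1–B3

The largest bag has 4 vertices, giving width 3; this decomposition certifies tw(G) ≤ 3. Conversely, {b, d, e, f} is a clique of size 4, and the vertices of any clique must share a bag in every tree decomposition; so some bag has ≥ 4 vertices and tw(G) ≥ 3. Hence tw(G) = 3 exactly.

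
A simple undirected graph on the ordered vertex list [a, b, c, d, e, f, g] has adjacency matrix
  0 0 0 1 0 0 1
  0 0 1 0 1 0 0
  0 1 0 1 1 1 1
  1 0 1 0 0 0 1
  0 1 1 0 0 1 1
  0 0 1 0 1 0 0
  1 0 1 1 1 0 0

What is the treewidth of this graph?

A width-2 tree decomposition is:
Bags: B1 = {c, e, g}  B2 = {c, e, f}  B3 = {c, d, g}  B4 = {a, d, g}  B5 = {b, c, e}
Tree: B1–B2, B1–B3, B3–B4, B2–B5
Every bag has size at most 3, so the width is 3 − 1 = 2 and tw(G) ≤ 2. For the lower bound, the 3 vertices {c, d, g} are pairwise adjacent, and any tree decomposition puts a clique entirely inside one bag — forcing width ≥ 2. Therefore the treewidth is 2.

2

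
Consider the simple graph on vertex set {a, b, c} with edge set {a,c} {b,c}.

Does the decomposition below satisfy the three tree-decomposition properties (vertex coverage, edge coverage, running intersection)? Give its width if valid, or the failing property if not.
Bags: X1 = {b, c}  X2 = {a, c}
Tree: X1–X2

Every vertex of G appears in some bag (union = {a, b, c}); every edge is covered by a bag; and for each vertex v the set of bags containing v is connected in the bag tree. The decomposition is therefore valid. The largest bag has 2 vertices, so the width is 1.

Yes; width 1.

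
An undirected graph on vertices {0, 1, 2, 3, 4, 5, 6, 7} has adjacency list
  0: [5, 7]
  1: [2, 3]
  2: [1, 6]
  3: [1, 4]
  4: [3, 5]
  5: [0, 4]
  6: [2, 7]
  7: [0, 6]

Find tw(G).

A width-2 tree decomposition is:
Bags: B1 = {0, 5, 7}  B2 = {5, 6, 7}  B3 = {2, 5, 6}  B4 = {1, 2, 5}  B5 = {1, 3, 5}  B6 = {3, 4, 5}
Tree: B1–B2, B2–B3, B3–B4, B4–B5, B5–B6
The largest bag has 3 vertices, giving width 2; this decomposition certifies tw(G) ≤ 2. Since 5–0–7–6–2–1–3–4–5 is a cycle in G, G is not acyclic. Forests are exactly the graphs of treewidth ≤ 1, so tw(G) ≥ 2. The upper and lower bounds meet at 2, so that is the treewidth.

2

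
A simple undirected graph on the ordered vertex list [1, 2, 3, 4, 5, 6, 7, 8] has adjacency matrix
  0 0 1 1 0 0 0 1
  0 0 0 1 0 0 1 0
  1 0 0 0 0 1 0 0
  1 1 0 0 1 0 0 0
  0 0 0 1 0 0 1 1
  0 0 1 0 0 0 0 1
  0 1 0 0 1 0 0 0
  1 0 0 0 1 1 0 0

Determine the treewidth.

A width-2 tree decomposition is:
Bags: B1 = {2, 4, 7}  B2 = {4, 5, 7}  B3 = {1, 4, 5}  B4 = {1, 5, 8}  B5 = {1, 3, 8}  B6 = {3, 6, 8}
Tree: B1–B2, B2–B3, B3–B4, B4–B5, B5–B6
Every bag has size at most 3, so the width is 3 − 1 = 2 and tw(G) ≤ 2. For the lower bound, G contains the cycle 2–7–5–4–2, so G is not a forest; only forests have treewidth ≤ 1, hence tw(G) ≥ 2. Hence tw(G) = 2 exactly.

2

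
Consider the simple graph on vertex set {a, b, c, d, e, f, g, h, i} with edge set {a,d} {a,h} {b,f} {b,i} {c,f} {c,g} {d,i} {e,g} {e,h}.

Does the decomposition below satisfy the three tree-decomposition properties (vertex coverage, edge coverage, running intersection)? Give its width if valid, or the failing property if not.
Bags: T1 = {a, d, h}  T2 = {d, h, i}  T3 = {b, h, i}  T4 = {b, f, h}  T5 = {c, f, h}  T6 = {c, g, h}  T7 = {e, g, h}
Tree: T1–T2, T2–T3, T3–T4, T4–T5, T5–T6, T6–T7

Every vertex of G appears in some bag (union = {a, b, c, d, e, f, g, h, i}); every edge is covered by a bag; and for each vertex v the set of bags containing v is connected in the bag tree. The decomposition is therefore valid. The largest bag has 3 vertices, so the width is 2.

Yes; width 2.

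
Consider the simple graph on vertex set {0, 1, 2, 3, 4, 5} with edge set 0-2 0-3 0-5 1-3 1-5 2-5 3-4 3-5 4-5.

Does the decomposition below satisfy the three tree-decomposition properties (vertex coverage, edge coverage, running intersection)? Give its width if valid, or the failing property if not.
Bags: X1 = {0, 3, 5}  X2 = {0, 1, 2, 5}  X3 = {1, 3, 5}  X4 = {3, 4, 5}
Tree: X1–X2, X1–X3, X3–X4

No — bags containing vertex 1 are not connected in the tree.

A tree decomposition must satisfy three properties: every vertex lies in some bag; for every edge, both endpoints lie together in some bag; and for every vertex, the bags containing it form a connected subtree. Here bags containing vertex 1 are not connected in the tree, so the decomposition is invalid.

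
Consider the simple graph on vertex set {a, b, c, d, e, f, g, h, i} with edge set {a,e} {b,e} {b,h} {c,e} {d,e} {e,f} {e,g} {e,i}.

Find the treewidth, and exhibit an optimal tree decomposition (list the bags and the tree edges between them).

Each bag holds 2 vertices, so the decomposition has width 1, which upper-bounds the treewidth. Since G has at least one edge (e.g. e–a), it is not an edgeless graph, so tw(G) ≥ 1. Combining the bounds, tw(G) = 1.

Treewidth 1.
One such decomposition:
Bags: B1 = {a, e}  B2 = {e, i}  B3 = {c, e}  B4 = {e, g}  B5 = {e, f}  B6 = {d, e}  B7 = {b, e}  B8 = {b, h}
Tree: B1–B2, B2–B3, B2–B4, B3–B5, B4–B6, B4–B7, B7–B8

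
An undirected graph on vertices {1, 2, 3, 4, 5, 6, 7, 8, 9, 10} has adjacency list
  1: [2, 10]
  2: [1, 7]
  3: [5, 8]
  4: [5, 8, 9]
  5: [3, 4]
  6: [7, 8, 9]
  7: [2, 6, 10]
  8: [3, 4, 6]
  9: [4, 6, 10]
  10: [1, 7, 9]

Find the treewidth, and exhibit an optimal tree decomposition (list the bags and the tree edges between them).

Each bag holds 3 vertices, so the decomposition has width 2, which upper-bounds the treewidth. Since 2–1–10–7–2 is a cycle in G, G is not acyclic. Forests are exactly the graphs of treewidth ≤ 1, so tw(G) ≥ 2. Hence tw(G) = 2 exactly.

Treewidth 2.
One such decomposition:
Bags: B1 = {1, 2, 7}  B2 = {1, 7, 10}  B3 = {6, 7, 10}  B4 = {6, 9, 10}  B5 = {6, 8, 9}  B6 = {4, 8, 9}  B7 = {3, 4, 8}  B8 = {3, 4, 5}
Tree: B1–B2, B2–B3, B3–B4, B4–B5, B5–B6, B6–B7, B7–B8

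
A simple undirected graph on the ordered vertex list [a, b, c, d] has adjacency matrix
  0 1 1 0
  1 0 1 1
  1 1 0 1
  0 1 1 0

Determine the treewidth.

A width-2 tree decomposition is:
Bags: B1 = {a, b, c}  B2 = {b, c, d}
Tree: B1–B2
Each bag holds 3 vertices, so the decomposition has width 2, which upper-bounds the treewidth. For the lower bound, the 3 vertices {b, c, d} are pairwise adjacent, and any tree decomposition puts a clique entirely inside one bag — forcing width ≥ 2. Combining the bounds, tw(G) = 2.

2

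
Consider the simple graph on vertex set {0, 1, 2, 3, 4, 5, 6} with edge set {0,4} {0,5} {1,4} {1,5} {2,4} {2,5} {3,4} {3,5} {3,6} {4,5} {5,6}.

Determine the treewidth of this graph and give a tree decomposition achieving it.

Every bag has size at most 3, so the width is 3 − 1 = 2 and tw(G) ≤ 2. For the lower bound, the 3 vertices {0, 4, 5} are pairwise adjacent, and any tree decomposition puts a clique entirely inside one bag — forcing width ≥ 2. Therefore the treewidth is 2.

Treewidth 2.
One such decomposition:
Bags: B1 = {1, 4, 5}  B2 = {3, 4, 5}  B3 = {2, 4, 5}  B4 = {3, 5, 6}  B5 = {0, 4, 5}
Tree: B1–B2, B2–B3, B2–B4, B3–B5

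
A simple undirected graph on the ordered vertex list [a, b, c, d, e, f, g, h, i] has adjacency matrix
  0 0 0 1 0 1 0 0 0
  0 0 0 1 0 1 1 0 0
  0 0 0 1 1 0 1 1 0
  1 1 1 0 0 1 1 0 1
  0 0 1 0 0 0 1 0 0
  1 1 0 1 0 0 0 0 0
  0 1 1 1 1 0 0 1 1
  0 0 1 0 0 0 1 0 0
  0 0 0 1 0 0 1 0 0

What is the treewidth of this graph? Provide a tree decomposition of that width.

Each bag holds 3 vertices, so the decomposition has width 2, which upper-bounds the treewidth. On the other hand G contains the 3-clique {c, d, g}. A clique must lie in a single bag of any decomposition, so no decomposition can have width below 2. Hence tw(G) = 2 exactly.

Treewidth 2.
One such decomposition:
Bags: B1 = {c, d, g}  B2 = {b, d, g}  B3 = {b, d, f}  B4 = {a, d, f}  B5 = {c, g, h}  B6 = {c, e, g}  B7 = {d, g, i}
Tree: B1–B2, B2–B3, B3–B4, B1–B5, B1–B6, B2–B7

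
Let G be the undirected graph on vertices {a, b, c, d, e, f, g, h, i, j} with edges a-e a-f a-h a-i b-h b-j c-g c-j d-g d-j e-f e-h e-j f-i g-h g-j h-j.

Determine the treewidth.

A width-2 tree decomposition is:
Bags: B1 = {g, h, j}  B2 = {e, h, j}  B3 = {a, e, h}  B4 = {a, e, f}  B5 = {a, f, i}  B6 = {b, h, j}  B7 = {d, g, j}  B8 = {c, g, j}
Tree: B1–B2, B2–B3, B3–B4, B4–B5, B2–B6, B1–B7, B7–B8
Each bag holds 3 vertices, so the decomposition has width 2, which upper-bounds the treewidth. Conversely, {a, e, h} is a clique of size 3, and the vertices of any clique must share a bag in every tree decomposition; so some bag has ≥ 3 vertices and tw(G) ≥ 2. Combining the bounds, tw(G) = 2.

2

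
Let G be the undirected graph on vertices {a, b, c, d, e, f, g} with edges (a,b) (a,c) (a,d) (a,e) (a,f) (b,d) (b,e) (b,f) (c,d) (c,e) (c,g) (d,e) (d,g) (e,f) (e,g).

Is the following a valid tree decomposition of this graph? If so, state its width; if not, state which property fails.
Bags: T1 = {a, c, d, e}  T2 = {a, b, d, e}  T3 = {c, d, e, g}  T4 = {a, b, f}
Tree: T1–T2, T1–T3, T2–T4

No — edge (e,f) lies in no bag.

A tree decomposition must satisfy three properties: every vertex lies in some bag; for every edge, both endpoints lie together in some bag; and for every vertex, the bags containing it form a connected subtree. Here edge (e,f) lies in no bag, so the decomposition is invalid.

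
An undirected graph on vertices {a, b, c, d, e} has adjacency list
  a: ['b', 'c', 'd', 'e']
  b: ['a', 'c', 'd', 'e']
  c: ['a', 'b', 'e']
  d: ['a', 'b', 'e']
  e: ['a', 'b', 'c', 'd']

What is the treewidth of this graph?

A width-3 tree decomposition is:
Bags: B1 = {a, b, c, e}  B2 = {a, b, d, e}
Tree: B1–B2
The largest bag has 4 vertices, giving width 3; this decomposition certifies tw(G) ≤ 3. For the lower bound, the 4 vertices {a, b, d, e} are pairwise adjacent, and any tree decomposition puts a clique entirely inside one bag — forcing width ≥ 3. The upper and lower bounds meet at 3, so that is the treewidth.

3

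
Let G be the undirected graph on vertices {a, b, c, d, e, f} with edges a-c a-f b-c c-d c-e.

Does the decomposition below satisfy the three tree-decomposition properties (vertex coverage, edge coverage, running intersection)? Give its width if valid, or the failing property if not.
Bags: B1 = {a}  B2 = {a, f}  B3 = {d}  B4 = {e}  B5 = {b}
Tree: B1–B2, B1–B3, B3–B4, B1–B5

A tree decomposition must satisfy three properties: every vertex lies in some bag; for every edge, both endpoints lie together in some bag; and for every vertex, the bags containing it form a connected subtree. Here vertex c appears in no bag, so the decomposition is invalid.

No — vertex c appears in no bag.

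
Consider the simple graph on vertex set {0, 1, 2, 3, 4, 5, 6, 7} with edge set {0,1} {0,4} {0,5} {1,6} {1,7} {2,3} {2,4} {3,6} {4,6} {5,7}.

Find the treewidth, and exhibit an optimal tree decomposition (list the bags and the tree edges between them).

Treewidth 2.
One optimal decomposition is:
Bags: B1 = {0, 5, 7}  B2 = {0, 1, 7}  B3 = {0, 1, 4}  B4 = {1, 4, 6}  B5 = {2, 4, 6}  B6 = {2, 3, 6}
Tree: B1–B2, B2–B3, B3–B4, B4–B5, B5–B6

Every bag has size at most 3, so the width is 3 − 1 = 2 and tw(G) ≤ 2. The edges 5–7–1–0–5 form a cycle, so G is not a tree and its treewidth is at least 2. The upper and lower bounds meet at 2, so that is the treewidth.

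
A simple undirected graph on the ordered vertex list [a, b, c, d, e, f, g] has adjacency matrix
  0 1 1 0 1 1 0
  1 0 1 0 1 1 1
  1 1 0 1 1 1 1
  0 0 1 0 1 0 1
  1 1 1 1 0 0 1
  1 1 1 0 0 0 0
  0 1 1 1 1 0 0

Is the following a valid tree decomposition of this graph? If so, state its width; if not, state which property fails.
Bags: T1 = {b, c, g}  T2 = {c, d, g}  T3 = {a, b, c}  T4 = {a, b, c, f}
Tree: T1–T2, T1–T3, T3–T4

A tree decomposition must satisfy three properties: every vertex lies in some bag; for every edge, both endpoints lie together in some bag; and for every vertex, the bags containing it form a connected subtree. Here vertex e appears in no bag, so the decomposition is invalid.

No — vertex e appears in no bag.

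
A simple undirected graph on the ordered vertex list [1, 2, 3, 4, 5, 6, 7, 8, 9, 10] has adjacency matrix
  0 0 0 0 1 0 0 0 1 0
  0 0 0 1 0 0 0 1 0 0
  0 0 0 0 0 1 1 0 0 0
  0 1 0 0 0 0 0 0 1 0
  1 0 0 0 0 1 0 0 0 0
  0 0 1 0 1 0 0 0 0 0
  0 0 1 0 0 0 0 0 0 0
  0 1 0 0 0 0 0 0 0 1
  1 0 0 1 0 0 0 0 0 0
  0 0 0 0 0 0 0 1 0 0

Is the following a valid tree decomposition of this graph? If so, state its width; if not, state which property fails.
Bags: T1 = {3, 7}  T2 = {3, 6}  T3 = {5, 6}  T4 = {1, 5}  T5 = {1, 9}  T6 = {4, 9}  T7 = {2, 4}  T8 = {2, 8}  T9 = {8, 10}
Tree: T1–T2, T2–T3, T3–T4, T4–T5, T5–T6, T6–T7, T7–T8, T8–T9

Yes; width 1.

Every vertex of G appears in some bag (union = {1, 2, 3, 4, 5, 6, 7, 8, 9, 10}); every edge is covered by a bag; and for each vertex v the set of bags containing v is connected in the bag tree. The decomposition is therefore valid. The largest bag has 2 vertices, so the width is 1.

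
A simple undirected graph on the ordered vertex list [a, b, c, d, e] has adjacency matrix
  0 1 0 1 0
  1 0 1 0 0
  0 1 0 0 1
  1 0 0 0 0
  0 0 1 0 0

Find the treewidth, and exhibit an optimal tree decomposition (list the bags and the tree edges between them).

Every bag has size at most 2, so the width is 2 − 1 = 1 and tw(G) ≤ 1. G has an edge, so its treewidth is at least 1. The upper and lower bounds meet at 1, so that is the treewidth.

Treewidth 1.
One such decomposition:
Bags: B1 = {a, d}  B2 = {a, b}  B3 = {b, c}  B4 = {c, e}
Tree: B1–B2, B2–B3, B3–B4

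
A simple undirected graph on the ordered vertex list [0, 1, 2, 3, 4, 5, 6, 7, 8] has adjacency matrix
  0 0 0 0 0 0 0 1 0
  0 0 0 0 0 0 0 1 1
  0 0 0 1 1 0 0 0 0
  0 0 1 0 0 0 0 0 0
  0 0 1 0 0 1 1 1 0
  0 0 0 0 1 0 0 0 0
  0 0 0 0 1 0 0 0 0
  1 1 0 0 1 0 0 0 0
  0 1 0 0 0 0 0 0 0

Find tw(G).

1

A width-1 tree decomposition is:
Bags: B1 = {4, 5}  B2 = {4, 7}  B3 = {0, 7}  B4 = {2, 4}  B5 = {2, 3}  B6 = {4, 6}  B7 = {1, 7}  B8 = {1, 8}
Tree: B1–B2, B2–B3, B2–B4, B4–B5, B4–B6, B3–B7, B7–B8
The largest bag has 2 vertices, giving width 1; this decomposition certifies tw(G) ≤ 1. Any graph with an edge has treewidth ≥ 1, and G has the edge 5–4. Therefore the treewidth is 1.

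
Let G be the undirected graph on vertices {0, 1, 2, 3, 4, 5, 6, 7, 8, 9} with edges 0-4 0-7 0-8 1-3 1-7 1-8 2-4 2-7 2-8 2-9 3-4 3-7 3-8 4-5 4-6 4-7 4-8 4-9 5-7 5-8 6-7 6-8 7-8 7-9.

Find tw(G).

A width-3 tree decomposition is:
Bags: B1 = {1, 3, 7, 8}  B2 = {3, 4, 7, 8}  B3 = {2, 4, 7, 8}  B4 = {0, 4, 7, 8}  B5 = {4, 6, 7, 8}  B6 = {4, 5, 7, 8}  B7 = {2, 4, 7, 9}
Tree: B1–B2, B2–B3, B3–B4, B4–B5, B5–B6, B3–B7
Every bag has size at most 4, so the width is 4 − 1 = 3 and tw(G) ≤ 3. For the lower bound, the 4 vertices {1, 3, 7, 8} are pairwise adjacent, and any tree decomposition puts a clique entirely inside one bag — forcing width ≥ 3. Combining the bounds, tw(G) = 3.

3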